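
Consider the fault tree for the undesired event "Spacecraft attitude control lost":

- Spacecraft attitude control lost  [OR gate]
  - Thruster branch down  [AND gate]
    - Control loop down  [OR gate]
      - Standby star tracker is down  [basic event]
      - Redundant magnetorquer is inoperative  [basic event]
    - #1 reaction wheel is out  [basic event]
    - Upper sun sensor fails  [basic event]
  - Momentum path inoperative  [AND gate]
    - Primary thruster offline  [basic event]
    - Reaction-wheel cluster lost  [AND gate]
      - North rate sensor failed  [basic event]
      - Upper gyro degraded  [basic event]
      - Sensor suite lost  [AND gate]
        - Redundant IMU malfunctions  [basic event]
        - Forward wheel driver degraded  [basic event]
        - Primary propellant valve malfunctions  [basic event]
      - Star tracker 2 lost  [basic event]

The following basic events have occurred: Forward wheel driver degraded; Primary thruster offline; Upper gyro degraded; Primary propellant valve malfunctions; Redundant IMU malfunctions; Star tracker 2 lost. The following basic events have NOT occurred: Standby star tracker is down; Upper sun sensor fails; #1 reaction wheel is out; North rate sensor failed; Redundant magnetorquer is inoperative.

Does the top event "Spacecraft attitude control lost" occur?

No

Control loop down [OR]: Standby star tracker is down=not, Redundant magnetorquer is inoperative=not → no input occurs → does not occur.
Thruster branch down [AND]: Control loop down=not, #1 reaction wheel is out=not, Upper sun sensor fails=not → not all inputs occur → does not occur.
Sensor suite lost [AND]: Redundant IMU malfunctions=occurs, Forward wheel driver degraded=occurs, Primary propellant valve malfunctions=occurs → all inputs occur → occurs.
Reaction-wheel cluster lost [AND]: North rate sensor failed=not, Upper gyro degraded=occurs, Sensor suite lost=occurs, Star tracker 2 lost=occurs → not all inputs occur → does not occur.
Momentum path inoperative [AND]: Primary thruster offline=occurs, Reaction-wheel cluster lost=not → not all inputs occur → does not occur.
Spacecraft attitude control lost [OR]: Thruster branch down=not, Momentum path inoperative=not → no input occurs → does not occur.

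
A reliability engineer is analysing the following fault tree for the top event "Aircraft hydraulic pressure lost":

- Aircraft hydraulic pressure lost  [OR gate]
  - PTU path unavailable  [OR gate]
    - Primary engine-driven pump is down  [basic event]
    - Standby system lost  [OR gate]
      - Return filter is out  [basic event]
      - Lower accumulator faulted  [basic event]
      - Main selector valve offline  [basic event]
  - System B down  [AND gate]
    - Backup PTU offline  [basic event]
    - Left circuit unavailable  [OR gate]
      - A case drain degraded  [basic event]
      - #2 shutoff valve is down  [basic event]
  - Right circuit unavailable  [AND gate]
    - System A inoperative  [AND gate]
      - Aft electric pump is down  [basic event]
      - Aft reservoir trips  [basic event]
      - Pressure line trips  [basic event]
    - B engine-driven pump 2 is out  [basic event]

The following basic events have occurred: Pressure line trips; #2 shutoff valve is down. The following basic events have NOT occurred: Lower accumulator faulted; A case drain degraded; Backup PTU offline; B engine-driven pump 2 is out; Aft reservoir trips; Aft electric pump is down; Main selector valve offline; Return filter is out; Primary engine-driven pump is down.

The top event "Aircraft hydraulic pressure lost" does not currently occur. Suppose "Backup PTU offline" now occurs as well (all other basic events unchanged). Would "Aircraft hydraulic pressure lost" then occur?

Yes

Counterfactual: set "Backup PTU offline" to occurred.
Standby system lost [OR]: Return filter is out=not, Lower accumulator faulted=not, Main selector valve offline=not → no input occurs → does not occur.
PTU path unavailable [OR]: Primary engine-driven pump is down=not, Standby system lost=not → no input occurs → does not occur.
Left circuit unavailable [OR]: A case drain degraded=not, #2 shutoff valve is down=occurs → at least one input occurs → occurs.
System B down [AND]: Backup PTU offline=occurs, Left circuit unavailable=occurs → all inputs occur → occurs.
System A inoperative [AND]: Aft electric pump is down=not, Aft reservoir trips=not, Pressure line trips=occurs → not all inputs occur → does not occur.
Right circuit unavailable [AND]: System A inoperative=not, B engine-driven pump 2 is out=not → not all inputs occur → does not occur.
Aircraft hydraulic pressure lost [OR]: PTU path unavailable=not, System B down=occurs, Right circuit unavailable=not → at least one input occurs → occurs.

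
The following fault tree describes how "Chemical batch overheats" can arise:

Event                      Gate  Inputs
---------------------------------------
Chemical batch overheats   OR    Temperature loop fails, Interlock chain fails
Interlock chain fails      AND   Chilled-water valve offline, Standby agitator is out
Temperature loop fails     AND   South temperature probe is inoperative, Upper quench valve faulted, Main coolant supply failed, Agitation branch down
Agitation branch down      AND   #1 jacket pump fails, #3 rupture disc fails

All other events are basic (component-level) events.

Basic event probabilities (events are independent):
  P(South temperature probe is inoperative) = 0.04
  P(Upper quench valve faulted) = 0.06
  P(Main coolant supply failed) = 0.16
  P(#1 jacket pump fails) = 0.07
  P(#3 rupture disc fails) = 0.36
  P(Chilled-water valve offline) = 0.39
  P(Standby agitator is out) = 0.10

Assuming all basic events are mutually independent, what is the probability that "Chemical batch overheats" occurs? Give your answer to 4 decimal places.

0.0390

P(Agitation branch down) [AND] = 0.07 × 0.36 = 0.025200
P(Temperature loop fails) [AND] = 0.04 × 0.06 × 0.16 × 0.025200 = 0.000010
P(Interlock chain fails) [AND] = 0.39 × 0.10 = 0.039000
P(Chemical batch overheats) [OR] = 1 − (1−0.000010) × (1−0.039000) = 0.039010
Rounded to 4 decimal places: P(Chemical batch overheats) ≈ 0.0390.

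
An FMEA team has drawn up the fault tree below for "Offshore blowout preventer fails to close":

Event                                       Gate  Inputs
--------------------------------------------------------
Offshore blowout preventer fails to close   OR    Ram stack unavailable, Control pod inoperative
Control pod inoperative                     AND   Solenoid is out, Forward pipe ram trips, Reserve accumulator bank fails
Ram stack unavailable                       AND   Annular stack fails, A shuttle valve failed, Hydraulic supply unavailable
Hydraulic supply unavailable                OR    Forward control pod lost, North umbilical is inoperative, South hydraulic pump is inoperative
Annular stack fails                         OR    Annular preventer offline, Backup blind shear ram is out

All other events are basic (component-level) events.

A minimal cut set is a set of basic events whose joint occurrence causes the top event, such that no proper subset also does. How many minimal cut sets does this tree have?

Annular stack fails [OR]: union of children's cut sets → 2 cut set(s).
Hydraulic supply unavailable [OR]: union of children's cut sets → 3 cut set(s).
Ram stack unavailable [AND]: one cut set from each child combined → 2 × 1 × 3 = 6 cut set(s).
Control pod inoperative [AND]: one cut set from each child combined → 1 × 1 × 1 = 1 cut set(s).
Offshore blowout preventer fails to close [OR]: union of children's cut sets → 7 cut set(s).
Minimal cut sets: {A shuttle valve failed, Annular preventer offline, Forward control pod lost}; {A shuttle valve failed, Annular preventer offline, North umbilical is inoperative}; {A shuttle valve failed, Annular preventer offline, South hydraulic pump is inoperative}; {A shuttle valve failed, Backup blind shear ram is out, Forward control pod lost}; {A shuttle valve failed, Backup blind shear ram is out, North umbilical is inoperative}; {A shuttle valve failed, Backup blind shear ram is out, South hydraulic pump is inoperative}; {Forward pipe ram trips, Reserve accumulator bank fails, Solenoid is out}.

7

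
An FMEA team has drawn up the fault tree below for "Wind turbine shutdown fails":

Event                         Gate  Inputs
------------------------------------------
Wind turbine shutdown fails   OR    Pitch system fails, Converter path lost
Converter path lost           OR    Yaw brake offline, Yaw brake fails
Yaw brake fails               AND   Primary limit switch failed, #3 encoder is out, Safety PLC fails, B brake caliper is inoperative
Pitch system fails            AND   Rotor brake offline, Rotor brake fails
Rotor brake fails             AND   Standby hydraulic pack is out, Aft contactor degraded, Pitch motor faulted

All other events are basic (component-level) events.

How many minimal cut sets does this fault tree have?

Rotor brake fails [AND]: one cut set from each child combined → 1 × 1 × 1 = 1 cut set(s).
Pitch system fails [AND]: one cut set from each child combined → 1 × 1 = 1 cut set(s).
Yaw brake fails [AND]: one cut set from each child combined → 1 × 1 × 1 × 1 = 1 cut set(s).
Converter path lost [OR]: union of children's cut sets → 2 cut set(s).
Wind turbine shutdown fails [OR]: union of children's cut sets → 3 cut set(s).
Minimal cut sets: {Aft contactor degraded, Pitch motor faulted, Rotor brake offline, Standby hydraulic pack is out}; {Yaw brake offline}; {#3 encoder is out, B brake caliper is inoperative, Primary limit switch failed, Safety PLC fails}.

3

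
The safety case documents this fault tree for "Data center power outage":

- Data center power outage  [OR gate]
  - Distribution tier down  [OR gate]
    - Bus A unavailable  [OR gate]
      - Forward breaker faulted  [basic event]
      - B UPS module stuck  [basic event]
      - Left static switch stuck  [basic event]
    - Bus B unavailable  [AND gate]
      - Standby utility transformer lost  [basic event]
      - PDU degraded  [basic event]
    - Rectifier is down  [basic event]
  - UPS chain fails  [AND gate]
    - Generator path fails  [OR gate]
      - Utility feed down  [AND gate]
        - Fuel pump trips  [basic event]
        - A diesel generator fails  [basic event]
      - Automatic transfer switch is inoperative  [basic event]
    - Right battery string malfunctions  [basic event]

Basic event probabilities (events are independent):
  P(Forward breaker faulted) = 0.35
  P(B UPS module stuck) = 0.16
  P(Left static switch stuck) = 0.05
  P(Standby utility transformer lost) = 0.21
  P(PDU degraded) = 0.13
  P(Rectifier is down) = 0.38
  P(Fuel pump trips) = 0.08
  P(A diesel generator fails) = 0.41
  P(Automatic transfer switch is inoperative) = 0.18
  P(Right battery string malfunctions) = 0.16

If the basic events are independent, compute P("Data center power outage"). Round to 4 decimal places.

P(Bus A unavailable) [OR] = 1 − (1−0.35) × (1−0.16) × (1−0.05) = 0.481300
P(Bus B unavailable) [AND] = 0.21 × 0.13 = 0.027300
P(Distribution tier down) [OR] = 1 − (1−0.481300) × (1−0.027300) × (1−0.38) = 0.687186
P(Utility feed down) [AND] = 0.08 × 0.41 = 0.032800
P(Generator path fails) [OR] = 1 − (1−0.032800) × (1−0.18) = 0.206896
P(UPS chain fails) [AND] = 0.206896 × 0.16 = 0.033103
P(Data center power outage) [OR] = 1 − (1−0.687186) × (1−0.033103) = 0.697541
Rounded to 4 decimal places: P(Data center power outage) ≈ 0.6975.

0.6975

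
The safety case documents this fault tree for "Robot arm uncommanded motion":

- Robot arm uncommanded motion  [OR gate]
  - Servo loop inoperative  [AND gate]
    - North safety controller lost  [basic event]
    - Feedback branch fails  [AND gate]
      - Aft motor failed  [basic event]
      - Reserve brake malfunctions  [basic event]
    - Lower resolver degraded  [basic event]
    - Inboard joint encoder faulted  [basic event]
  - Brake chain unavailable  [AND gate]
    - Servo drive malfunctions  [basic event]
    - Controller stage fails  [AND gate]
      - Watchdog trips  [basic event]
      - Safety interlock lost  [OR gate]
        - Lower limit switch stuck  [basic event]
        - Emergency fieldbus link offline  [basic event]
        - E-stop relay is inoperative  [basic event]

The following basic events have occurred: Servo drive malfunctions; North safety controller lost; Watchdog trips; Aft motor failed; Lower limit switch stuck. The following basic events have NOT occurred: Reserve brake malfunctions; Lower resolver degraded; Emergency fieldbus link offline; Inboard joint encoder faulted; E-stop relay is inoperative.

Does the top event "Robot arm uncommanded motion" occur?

Yes

Feedback branch fails [AND]: Aft motor failed=occurs, Reserve brake malfunctions=not → not all inputs occur → does not occur.
Servo loop inoperative [AND]: North safety controller lost=occurs, Feedback branch fails=not, Lower resolver degraded=not, Inboard joint encoder faulted=not → not all inputs occur → does not occur.
Safety interlock lost [OR]: Lower limit switch stuck=occurs, Emergency fieldbus link offline=not, E-stop relay is inoperative=not → at least one input occurs → occurs.
Controller stage fails [AND]: Watchdog trips=occurs, Safety interlock lost=occurs → all inputs occur → occurs.
Brake chain unavailable [AND]: Servo drive malfunctions=occurs, Controller stage fails=occurs → all inputs occur → occurs.
Robot arm uncommanded motion [OR]: Servo loop inoperative=not, Brake chain unavailable=occurs → at least one input occurs → occurs.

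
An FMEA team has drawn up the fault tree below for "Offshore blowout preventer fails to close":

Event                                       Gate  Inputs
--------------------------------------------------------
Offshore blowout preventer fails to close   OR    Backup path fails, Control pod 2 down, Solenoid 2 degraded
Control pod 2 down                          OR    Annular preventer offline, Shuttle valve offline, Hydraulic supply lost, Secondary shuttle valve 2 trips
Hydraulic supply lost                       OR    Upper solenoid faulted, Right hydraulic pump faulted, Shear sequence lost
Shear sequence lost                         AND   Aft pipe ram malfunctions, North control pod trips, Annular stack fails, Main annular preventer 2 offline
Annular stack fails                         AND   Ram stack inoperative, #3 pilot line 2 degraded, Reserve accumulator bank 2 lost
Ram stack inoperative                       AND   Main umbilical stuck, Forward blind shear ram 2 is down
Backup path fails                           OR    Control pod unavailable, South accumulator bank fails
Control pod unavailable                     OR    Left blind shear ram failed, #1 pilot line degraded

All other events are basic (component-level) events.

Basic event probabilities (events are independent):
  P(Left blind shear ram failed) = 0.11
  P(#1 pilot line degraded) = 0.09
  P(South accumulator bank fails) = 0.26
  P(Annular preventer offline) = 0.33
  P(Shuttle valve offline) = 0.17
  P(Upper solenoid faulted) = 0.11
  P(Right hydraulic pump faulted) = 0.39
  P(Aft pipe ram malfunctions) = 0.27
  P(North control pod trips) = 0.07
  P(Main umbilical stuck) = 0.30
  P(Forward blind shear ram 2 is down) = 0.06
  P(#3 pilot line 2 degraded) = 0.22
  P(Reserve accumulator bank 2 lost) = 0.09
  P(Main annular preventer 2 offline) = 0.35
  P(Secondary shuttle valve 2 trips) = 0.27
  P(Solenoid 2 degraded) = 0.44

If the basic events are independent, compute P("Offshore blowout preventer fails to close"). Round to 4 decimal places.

0.9260

P(Control pod unavailable) [OR] = 1 − (1−0.11) × (1−0.09) = 0.190100
P(Backup path fails) [OR] = 1 − (1−0.190100) × (1−0.26) = 0.400674
P(Ram stack inoperative) [AND] = 0.30 × 0.06 = 0.018000
P(Annular stack fails) [AND] = 0.018000 × 0.22 × 0.09 = 0.000356
P(Shear sequence lost) [AND] = 0.27 × 0.07 × 0.000356 × 0.35 = 0.000002
P(Hydraulic supply lost) [OR] = 1 − (1−0.11) × (1−0.39) × (1−0.000002) = 0.457101
P(Control pod 2 down) [OR] = 1 − (1−0.33) × (1−0.17) × (1−0.457101) × (1−0.27) = 0.779609
P(Offshore blowout preventer fails to close) [OR] = 1 − (1−0.400674) × (1−0.779609) × (1−0.44) = 0.926032
Rounded to 4 decimal places: P(Offshore blowout preventer fails to close) ≈ 0.9260.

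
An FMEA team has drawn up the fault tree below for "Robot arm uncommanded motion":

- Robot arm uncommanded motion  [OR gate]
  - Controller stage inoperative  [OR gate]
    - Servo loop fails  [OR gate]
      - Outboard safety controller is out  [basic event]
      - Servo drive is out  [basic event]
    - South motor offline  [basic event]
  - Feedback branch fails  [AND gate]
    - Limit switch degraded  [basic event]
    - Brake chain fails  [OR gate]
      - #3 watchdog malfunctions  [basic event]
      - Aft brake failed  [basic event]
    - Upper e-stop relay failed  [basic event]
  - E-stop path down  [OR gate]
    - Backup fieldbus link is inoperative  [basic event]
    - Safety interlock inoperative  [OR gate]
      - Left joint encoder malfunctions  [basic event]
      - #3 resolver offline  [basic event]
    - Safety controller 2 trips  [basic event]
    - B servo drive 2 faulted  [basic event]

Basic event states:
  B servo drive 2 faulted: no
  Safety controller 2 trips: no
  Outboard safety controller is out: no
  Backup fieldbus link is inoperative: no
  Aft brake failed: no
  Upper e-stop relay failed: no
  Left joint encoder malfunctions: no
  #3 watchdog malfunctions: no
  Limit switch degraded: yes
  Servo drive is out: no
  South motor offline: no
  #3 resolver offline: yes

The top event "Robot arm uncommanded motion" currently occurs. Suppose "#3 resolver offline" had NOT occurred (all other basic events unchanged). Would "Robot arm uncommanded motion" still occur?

No

Counterfactual: set "#3 resolver offline" to not occurred.
Servo loop fails [OR]: Outboard safety controller is out=not, Servo drive is out=not → no input occurs → does not occur.
Controller stage inoperative [OR]: Servo loop fails=not, South motor offline=not → no input occurs → does not occur.
Brake chain fails [OR]: #3 watchdog malfunctions=not, Aft brake failed=not → no input occurs → does not occur.
Feedback branch fails [AND]: Limit switch degraded=occurs, Brake chain fails=not, Upper e-stop relay failed=not → not all inputs occur → does not occur.
Safety interlock inoperative [OR]: Left joint encoder malfunctions=not, #3 resolver offline=not → no input occurs → does not occur.
E-stop path down [OR]: Backup fieldbus link is inoperative=not, Safety interlock inoperative=not, Safety controller 2 trips=not, B servo drive 2 faulted=not → no input occurs → does not occur.
Robot arm uncommanded motion [OR]: Controller stage inoperative=not, Feedback branch fails=not, E-stop path down=not → no input occurs → does not occur.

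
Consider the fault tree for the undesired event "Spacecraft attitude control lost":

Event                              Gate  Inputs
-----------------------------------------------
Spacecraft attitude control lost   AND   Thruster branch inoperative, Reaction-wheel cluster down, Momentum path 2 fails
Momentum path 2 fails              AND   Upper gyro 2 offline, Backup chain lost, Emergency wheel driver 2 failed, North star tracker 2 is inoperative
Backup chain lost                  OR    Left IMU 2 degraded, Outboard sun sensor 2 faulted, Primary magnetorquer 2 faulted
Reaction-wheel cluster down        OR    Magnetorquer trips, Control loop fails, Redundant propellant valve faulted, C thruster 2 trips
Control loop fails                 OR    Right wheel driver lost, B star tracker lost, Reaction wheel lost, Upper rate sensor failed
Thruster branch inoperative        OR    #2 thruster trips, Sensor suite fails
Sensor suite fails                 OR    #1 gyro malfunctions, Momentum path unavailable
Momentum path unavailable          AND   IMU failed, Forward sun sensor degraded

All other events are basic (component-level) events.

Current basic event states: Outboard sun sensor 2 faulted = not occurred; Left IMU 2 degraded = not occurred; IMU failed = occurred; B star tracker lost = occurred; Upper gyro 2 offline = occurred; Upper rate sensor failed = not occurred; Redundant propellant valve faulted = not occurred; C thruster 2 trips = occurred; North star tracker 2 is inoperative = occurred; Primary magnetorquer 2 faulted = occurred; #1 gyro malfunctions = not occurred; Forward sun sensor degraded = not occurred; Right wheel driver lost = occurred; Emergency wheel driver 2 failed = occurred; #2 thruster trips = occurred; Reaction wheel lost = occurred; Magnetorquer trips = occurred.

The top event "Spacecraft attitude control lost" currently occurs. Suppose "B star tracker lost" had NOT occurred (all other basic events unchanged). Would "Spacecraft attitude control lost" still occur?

Yes

Counterfactual: set "B star tracker lost" to not occurred.
Momentum path unavailable [AND]: IMU failed=occurs, Forward sun sensor degraded=not → not all inputs occur → does not occur.
Sensor suite fails [OR]: #1 gyro malfunctions=not, Momentum path unavailable=not → no input occurs → does not occur.
Thruster branch inoperative [OR]: #2 thruster trips=occurs, Sensor suite fails=not → at least one input occurs → occurs.
Control loop fails [OR]: Right wheel driver lost=occurs, B star tracker lost=not, Reaction wheel lost=occurs, Upper rate sensor failed=not → at least one input occurs → occurs.
Reaction-wheel cluster down [OR]: Magnetorquer trips=occurs, Control loop fails=occurs, Redundant propellant valve faulted=not, C thruster 2 trips=occurs → at least one input occurs → occurs.
Backup chain lost [OR]: Left IMU 2 degraded=not, Outboard sun sensor 2 faulted=not, Primary magnetorquer 2 faulted=occurs → at least one input occurs → occurs.
Momentum path 2 fails [AND]: Upper gyro 2 offline=occurs, Backup chain lost=occurs, Emergency wheel driver 2 failed=occurs, North star tracker 2 is inoperative=occurs → all inputs occur → occurs.
Spacecraft attitude control lost [AND]: Thruster branch inoperative=occurs, Reaction-wheel cluster down=occurs, Momentum path 2 fails=occurs → all inputs occur → occurs.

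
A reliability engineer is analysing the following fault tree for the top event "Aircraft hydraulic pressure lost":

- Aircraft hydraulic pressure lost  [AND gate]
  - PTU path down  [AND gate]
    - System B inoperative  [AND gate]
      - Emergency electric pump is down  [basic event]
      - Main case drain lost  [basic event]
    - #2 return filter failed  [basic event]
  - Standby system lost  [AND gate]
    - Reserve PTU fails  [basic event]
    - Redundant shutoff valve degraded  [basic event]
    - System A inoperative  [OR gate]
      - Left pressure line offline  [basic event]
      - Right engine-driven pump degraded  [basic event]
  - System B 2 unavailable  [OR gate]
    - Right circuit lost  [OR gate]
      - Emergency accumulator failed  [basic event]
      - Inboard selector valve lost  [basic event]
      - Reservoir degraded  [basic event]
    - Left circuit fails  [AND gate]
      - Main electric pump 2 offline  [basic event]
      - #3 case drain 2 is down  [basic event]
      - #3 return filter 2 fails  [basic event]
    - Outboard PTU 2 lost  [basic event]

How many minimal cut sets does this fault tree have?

System B inoperative [AND]: one cut set from each child combined → 1 × 1 = 1 cut set(s).
PTU path down [AND]: one cut set from each child combined → 1 × 1 = 1 cut set(s).
System A inoperative [OR]: union of children's cut sets → 2 cut set(s).
Standby system lost [AND]: one cut set from each child combined → 1 × 1 × 2 = 2 cut set(s).
Right circuit lost [OR]: union of children's cut sets → 3 cut set(s).
Left circuit fails [AND]: one cut set from each child combined → 1 × 1 × 1 = 1 cut set(s).
System B 2 unavailable [OR]: union of children's cut sets → 5 cut set(s).
Aircraft hydraulic pressure lost [AND]: one cut set from each child combined → 1 × 2 × 5 = 10 cut set(s).
Minimal cut sets: {#2 return filter failed, Emergency accumulator failed, Emergency electric pump is down, Left pressure line offline, Main case drain lost, Redundant shutoff valve degraded, Reserve PTU fails}; {#2 return filter failed, Emergency electric pump is down, Inboard selector valve lost, Left pressure line offline, Main case drain lost, Redundant shutoff valve degraded, Reserve PTU fails}; {#2 return filter failed, Emergency electric pump is down, Left pressure line offline, Main case drain lost, Redundant shutoff valve degraded, Reserve PTU fails, Reservoir degraded}; {#2 return filter failed, #3 case drain 2 is down, #3 return filter 2 fails, Emergency electric pump is down, Left pressure line offline, Main case drain lost, Main electric pump 2 offline, Redundant shutoff valve degraded, Reserve PTU fails}; {#2 return filter failed, Emergency electric pump is down, Left pressure line offline, Main case drain lost, Outboard PTU 2 lost, Redundant shutoff valve degraded, Reserve PTU fails}; {#2 return filter failed, Emergency accumulator failed, Emergency electric pump is down, Main case drain lost, Redundant shutoff valve degraded, Reserve PTU fails, Right engine-driven pump degraded}; {#2 return filter failed, Emergency electric pump is down, Inboard selector valve lost, Main case drain lost, Redundant shutoff valve degraded, Reserve PTU fails, Right engine-driven pump degraded}; {#2 return filter failed, Emergency electric pump is down, Main case drain lost, Redundant shutoff valve degraded, Reserve PTU fails, Reservoir degraded, Right engine-driven pump degraded}; {#2 return filter failed, #3 case drain 2 is down, #3 return filter 2 fails, Emergency electric pump is down, Main case drain lost, Main electric pump 2 offline, Redundant shutoff valve degraded, Reserve PTU fails, Right engine-driven pump degraded}; {#2 return filter failed, Emergency electric pump is down, Main case drain lost, Outboard PTU 2 lost, Redundant shutoff valve degraded, Reserve PTU fails, Right engine-driven pump degraded}.

10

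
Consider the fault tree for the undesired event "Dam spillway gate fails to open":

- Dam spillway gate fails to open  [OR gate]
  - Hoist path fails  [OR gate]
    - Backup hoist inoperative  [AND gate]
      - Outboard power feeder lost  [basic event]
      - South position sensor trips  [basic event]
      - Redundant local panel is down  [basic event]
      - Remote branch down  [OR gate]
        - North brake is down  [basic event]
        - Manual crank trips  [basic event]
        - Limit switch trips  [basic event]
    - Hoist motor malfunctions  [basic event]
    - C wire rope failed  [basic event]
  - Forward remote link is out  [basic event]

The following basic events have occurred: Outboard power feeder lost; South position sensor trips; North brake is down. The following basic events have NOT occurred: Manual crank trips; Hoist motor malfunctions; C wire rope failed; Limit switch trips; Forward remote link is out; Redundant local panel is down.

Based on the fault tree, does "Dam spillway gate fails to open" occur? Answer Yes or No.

No

Remote branch down [OR]: North brake is down=occurs, Manual crank trips=not, Limit switch trips=not → at least one input occurs → occurs.
Backup hoist inoperative [AND]: Outboard power feeder lost=occurs, South position sensor trips=occurs, Redundant local panel is down=not, Remote branch down=occurs → not all inputs occur → does not occur.
Hoist path fails [OR]: Backup hoist inoperative=not, Hoist motor malfunctions=not, C wire rope failed=not → no input occurs → does not occur.
Dam spillway gate fails to open [OR]: Hoist path fails=not, Forward remote link is out=not → no input occurs → does not occur.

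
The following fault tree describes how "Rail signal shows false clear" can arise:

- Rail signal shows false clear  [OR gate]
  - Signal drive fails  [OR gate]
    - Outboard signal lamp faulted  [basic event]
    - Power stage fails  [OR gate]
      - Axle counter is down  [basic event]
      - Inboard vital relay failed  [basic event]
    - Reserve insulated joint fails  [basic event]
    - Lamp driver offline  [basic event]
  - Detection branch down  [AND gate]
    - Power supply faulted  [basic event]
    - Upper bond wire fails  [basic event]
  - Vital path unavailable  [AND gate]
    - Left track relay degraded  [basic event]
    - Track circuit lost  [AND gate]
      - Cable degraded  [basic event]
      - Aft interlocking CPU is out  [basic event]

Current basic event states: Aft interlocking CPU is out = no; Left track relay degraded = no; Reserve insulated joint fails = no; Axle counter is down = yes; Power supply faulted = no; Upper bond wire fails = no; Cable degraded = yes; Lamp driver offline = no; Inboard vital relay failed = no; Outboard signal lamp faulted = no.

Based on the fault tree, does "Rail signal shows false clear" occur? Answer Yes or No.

Power stage fails [OR]: Axle counter is down=occurs, Inboard vital relay failed=not → at least one input occurs → occurs.
Signal drive fails [OR]: Outboard signal lamp faulted=not, Power stage fails=occurs, Reserve insulated joint fails=not, Lamp driver offline=not → at least one input occurs → occurs.
Detection branch down [AND]: Power supply faulted=not, Upper bond wire fails=not → not all inputs occur → does not occur.
Track circuit lost [AND]: Cable degraded=occurs, Aft interlocking CPU is out=not → not all inputs occur → does not occur.
Vital path unavailable [AND]: Left track relay degraded=not, Track circuit lost=not → not all inputs occur → does not occur.
Rail signal shows false clear [OR]: Signal drive fails=occurs, Detection branch down=not, Vital path unavailable=not → at least one input occurs → occurs.

Yes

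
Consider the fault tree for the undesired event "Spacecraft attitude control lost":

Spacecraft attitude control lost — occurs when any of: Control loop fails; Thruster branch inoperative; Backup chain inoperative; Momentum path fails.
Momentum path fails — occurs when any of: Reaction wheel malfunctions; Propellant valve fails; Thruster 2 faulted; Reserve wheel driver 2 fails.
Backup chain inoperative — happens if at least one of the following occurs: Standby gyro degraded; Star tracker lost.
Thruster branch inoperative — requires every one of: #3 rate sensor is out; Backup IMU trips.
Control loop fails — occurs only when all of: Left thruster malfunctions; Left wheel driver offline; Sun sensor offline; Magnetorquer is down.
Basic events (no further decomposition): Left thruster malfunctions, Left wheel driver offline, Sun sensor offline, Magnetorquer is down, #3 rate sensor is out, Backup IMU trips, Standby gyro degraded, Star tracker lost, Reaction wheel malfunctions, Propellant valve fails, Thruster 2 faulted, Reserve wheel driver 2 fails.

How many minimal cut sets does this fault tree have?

8

Control loop fails [AND]: one cut set from each child combined → 1 × 1 × 1 × 1 = 1 cut set(s).
Thruster branch inoperative [AND]: one cut set from each child combined → 1 × 1 = 1 cut set(s).
Backup chain inoperative [OR]: union of children's cut sets → 2 cut set(s).
Momentum path fails [OR]: union of children's cut sets → 4 cut set(s).
Spacecraft attitude control lost [OR]: union of children's cut sets → 8 cut set(s).
Minimal cut sets: {Left thruster malfunctions, Left wheel driver offline, Magnetorquer is down, Sun sensor offline}; {#3 rate sensor is out, Backup IMU trips}; {Standby gyro degraded}; {Star tracker lost}; {Reaction wheel malfunctions}; {Propellant valve fails}; {Thruster 2 faulted}; {Reserve wheel driver 2 fails}.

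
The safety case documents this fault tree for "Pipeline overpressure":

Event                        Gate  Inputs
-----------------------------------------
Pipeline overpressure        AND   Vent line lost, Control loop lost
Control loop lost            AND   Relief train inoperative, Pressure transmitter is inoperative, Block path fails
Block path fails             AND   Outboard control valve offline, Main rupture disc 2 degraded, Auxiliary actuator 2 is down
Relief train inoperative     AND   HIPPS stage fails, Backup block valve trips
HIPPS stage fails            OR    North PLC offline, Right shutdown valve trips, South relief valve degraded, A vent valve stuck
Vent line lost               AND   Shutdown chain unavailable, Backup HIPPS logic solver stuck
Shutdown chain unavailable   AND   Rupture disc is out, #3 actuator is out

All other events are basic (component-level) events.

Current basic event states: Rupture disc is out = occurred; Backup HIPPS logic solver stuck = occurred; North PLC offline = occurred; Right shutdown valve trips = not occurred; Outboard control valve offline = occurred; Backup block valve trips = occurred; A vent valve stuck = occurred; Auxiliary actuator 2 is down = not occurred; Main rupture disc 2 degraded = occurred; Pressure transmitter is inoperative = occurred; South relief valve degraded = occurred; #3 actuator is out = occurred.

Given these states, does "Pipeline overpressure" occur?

No

Shutdown chain unavailable [AND]: Rupture disc is out=occurs, #3 actuator is out=occurs → all inputs occur → occurs.
Vent line lost [AND]: Shutdown chain unavailable=occurs, Backup HIPPS logic solver stuck=occurs → all inputs occur → occurs.
HIPPS stage fails [OR]: North PLC offline=occurs, Right shutdown valve trips=not, South relief valve degraded=occurs, A vent valve stuck=occurs → at least one input occurs → occurs.
Relief train inoperative [AND]: HIPPS stage fails=occurs, Backup block valve trips=occurs → all inputs occur → occurs.
Block path fails [AND]: Outboard control valve offline=occurs, Main rupture disc 2 degraded=occurs, Auxiliary actuator 2 is down=not → not all inputs occur → does not occur.
Control loop lost [AND]: Relief train inoperative=occurs, Pressure transmitter is inoperative=occurs, Block path fails=not → not all inputs occur → does not occur.
Pipeline overpressure [AND]: Vent line lost=occurs, Control loop lost=not → not all inputs occur → does not occur.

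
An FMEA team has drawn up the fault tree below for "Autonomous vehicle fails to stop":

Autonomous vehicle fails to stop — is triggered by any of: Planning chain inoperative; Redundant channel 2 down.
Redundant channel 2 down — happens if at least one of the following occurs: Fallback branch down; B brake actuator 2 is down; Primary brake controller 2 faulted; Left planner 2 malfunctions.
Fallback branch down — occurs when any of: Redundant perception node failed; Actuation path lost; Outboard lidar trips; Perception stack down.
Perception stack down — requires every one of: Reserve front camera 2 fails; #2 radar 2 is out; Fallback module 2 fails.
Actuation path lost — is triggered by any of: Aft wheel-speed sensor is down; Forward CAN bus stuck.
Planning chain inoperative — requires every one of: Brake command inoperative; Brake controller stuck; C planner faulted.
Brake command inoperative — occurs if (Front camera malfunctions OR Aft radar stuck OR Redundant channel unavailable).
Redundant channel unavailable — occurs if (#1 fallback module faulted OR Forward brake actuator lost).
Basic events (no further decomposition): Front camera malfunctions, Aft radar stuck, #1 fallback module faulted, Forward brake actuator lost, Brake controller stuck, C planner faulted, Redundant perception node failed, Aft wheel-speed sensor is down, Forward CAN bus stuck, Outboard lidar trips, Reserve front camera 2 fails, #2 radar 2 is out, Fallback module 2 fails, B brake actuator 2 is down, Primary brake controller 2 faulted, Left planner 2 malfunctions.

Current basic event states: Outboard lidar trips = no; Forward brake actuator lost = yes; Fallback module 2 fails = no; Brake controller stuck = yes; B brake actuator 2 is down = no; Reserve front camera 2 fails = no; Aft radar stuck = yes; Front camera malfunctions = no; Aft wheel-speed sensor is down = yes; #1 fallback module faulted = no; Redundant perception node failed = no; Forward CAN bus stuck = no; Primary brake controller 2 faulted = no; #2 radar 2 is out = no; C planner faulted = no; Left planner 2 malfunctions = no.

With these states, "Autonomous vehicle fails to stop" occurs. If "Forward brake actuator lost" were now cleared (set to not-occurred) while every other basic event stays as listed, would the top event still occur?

Yes

Counterfactual: set "Forward brake actuator lost" to not occurred.
Redundant channel unavailable [OR]: #1 fallback module faulted=not, Forward brake actuator lost=not → no input occurs → does not occur.
Brake command inoperative [OR]: Front camera malfunctions=not, Aft radar stuck=occurs, Redundant channel unavailable=not → at least one input occurs → occurs.
Planning chain inoperative [AND]: Brake command inoperative=occurs, Brake controller stuck=occurs, C planner faulted=not → not all inputs occur → does not occur.
Actuation path lost [OR]: Aft wheel-speed sensor is down=occurs, Forward CAN bus stuck=not → at least one input occurs → occurs.
Perception stack down [AND]: Reserve front camera 2 fails=not, #2 radar 2 is out=not, Fallback module 2 fails=not → not all inputs occur → does not occur.
Fallback branch down [OR]: Redundant perception node failed=not, Actuation path lost=occurs, Outboard lidar trips=not, Perception stack down=not → at least one input occurs → occurs.
Redundant channel 2 down [OR]: Fallback branch down=occurs, B brake actuator 2 is down=not, Primary brake controller 2 faulted=not, Left planner 2 malfunctions=not → at least one input occurs → occurs.
Autonomous vehicle fails to stop [OR]: Planning chain inoperative=not, Redundant channel 2 down=occurs → at least one input occurs → occurs.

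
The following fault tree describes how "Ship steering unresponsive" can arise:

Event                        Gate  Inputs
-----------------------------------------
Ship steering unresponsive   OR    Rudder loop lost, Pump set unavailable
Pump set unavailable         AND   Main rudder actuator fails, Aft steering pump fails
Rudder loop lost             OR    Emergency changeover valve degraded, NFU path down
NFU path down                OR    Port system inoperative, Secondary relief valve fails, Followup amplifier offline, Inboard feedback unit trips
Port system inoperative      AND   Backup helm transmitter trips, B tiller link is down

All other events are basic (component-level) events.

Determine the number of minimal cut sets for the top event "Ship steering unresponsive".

Port system inoperative [AND]: one cut set from each child combined → 1 × 1 = 1 cut set(s).
NFU path down [OR]: union of children's cut sets → 4 cut set(s).
Rudder loop lost [OR]: union of children's cut sets → 5 cut set(s).
Pump set unavailable [AND]: one cut set from each child combined → 1 × 1 = 1 cut set(s).
Ship steering unresponsive [OR]: union of children's cut sets → 6 cut set(s).
Minimal cut sets: {Emergency changeover valve degraded}; {B tiller link is down, Backup helm transmitter trips}; {Secondary relief valve fails}; {Followup amplifier offline}; {Inboard feedback unit trips}; {Aft steering pump fails, Main rudder actuator fails}.

6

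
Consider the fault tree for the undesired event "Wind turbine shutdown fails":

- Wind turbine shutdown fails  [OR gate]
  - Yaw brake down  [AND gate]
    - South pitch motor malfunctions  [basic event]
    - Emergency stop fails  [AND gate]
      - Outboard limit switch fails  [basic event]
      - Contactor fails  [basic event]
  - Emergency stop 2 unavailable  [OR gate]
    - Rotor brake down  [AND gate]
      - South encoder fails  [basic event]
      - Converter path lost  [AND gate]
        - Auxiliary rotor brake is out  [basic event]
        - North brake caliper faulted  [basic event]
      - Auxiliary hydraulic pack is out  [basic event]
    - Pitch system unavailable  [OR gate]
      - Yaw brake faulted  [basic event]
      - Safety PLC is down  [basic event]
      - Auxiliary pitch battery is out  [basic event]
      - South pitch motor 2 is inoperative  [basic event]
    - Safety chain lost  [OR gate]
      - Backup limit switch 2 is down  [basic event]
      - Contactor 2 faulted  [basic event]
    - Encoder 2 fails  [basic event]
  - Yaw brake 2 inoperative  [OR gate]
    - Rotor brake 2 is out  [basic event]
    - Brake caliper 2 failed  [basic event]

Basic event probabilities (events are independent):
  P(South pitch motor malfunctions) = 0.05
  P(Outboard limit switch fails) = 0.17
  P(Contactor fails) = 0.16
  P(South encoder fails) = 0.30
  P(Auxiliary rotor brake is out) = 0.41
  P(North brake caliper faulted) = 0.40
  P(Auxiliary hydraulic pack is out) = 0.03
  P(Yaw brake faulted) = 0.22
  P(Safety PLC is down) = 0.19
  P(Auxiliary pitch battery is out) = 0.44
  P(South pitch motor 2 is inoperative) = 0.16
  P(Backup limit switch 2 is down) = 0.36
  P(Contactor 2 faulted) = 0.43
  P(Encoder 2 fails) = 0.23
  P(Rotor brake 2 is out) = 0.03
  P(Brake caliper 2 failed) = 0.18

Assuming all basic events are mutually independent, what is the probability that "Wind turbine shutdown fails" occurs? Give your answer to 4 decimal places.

0.9338

P(Emergency stop fails) [AND] = 0.17 × 0.16 = 0.027200
P(Yaw brake down) [AND] = 0.05 × 0.027200 = 0.001360
P(Converter path lost) [AND] = 0.41 × 0.40 = 0.164000
P(Rotor brake down) [AND] = 0.30 × 0.164000 × 0.03 = 0.001476
P(Pitch system unavailable) [OR] = 1 − (1−0.22) × (1−0.19) × (1−0.44) × (1−0.16) = 0.702801
P(Safety chain lost) [OR] = 1 − (1−0.36) × (1−0.43) = 0.635200
P(Emergency stop 2 unavailable) [OR] = 1 − (1−0.001476) × (1−0.702801) × (1−0.635200) × (1−0.23) = 0.916641
P(Yaw brake 2 inoperative) [OR] = 1 − (1−0.03) × (1−0.18) = 0.204600
P(Wind turbine shutdown fails) [OR] = 1 − (1−0.001360) × (1−0.916641) × (1−0.204600) = 0.933786
Rounded to 4 decimal places: P(Wind turbine shutdown fails) ≈ 0.9338.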